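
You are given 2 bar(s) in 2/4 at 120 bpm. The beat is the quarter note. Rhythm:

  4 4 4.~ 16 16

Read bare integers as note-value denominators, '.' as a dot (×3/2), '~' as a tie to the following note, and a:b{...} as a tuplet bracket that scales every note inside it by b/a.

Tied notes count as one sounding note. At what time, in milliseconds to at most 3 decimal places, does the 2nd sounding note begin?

note 2 onset = 1b = 500.0ms

1. 0.0ms @ 0 + 500.0ms (1)
2. 500.0ms @ 1 + 500.0ms (1)
3. 1000.0ms @ 2 + 875.0ms (7/4)
4. 1875.0ms @ 15/4 + 125.0ms (1/4)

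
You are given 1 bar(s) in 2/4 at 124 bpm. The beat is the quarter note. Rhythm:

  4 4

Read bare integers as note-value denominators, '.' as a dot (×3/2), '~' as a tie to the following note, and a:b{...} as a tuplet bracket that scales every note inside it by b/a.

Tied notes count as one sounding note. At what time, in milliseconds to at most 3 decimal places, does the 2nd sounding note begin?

note 2 onset = 1b = 483.871ms

1. 0.0ms @ 0 + 483.871ms (1)
2. 483.871ms @ 1 + 483.871ms (1)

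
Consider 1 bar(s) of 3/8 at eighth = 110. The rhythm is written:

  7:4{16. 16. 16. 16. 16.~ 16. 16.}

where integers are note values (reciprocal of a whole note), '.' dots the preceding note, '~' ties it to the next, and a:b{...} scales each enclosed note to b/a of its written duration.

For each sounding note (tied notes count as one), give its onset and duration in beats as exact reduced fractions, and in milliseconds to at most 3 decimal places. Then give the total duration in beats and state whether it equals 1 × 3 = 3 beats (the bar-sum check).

1) 0.0ms=0b +233.766ms=3/7b
2) 233.766ms=3/7b +233.766ms=3/7b
3) 467.532ms=6/7b +233.766ms=3/7b
4) 701.299ms=9/7b +233.766ms=3/7b
5) 935.065ms=12/7b +467.532ms=6/7b
6) 1402.597ms=18/7b +233.766ms=3/7b
Σ=3b of 3 (110bpm 3/8) — PASS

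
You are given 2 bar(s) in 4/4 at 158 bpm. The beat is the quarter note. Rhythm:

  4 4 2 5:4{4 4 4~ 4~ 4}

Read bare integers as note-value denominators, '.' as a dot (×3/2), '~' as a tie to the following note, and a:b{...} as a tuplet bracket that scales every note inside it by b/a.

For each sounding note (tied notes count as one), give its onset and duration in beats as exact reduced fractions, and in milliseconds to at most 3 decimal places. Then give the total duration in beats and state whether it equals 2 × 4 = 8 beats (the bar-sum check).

1) 0.0ms=0b +379.747ms=1b
2) 379.747ms=1b +379.747ms=1b
3) 759.494ms=2b +759.494ms=2b
4) 1518.987ms=4b +303.797ms=4/5b
5) 1822.785ms=24/5b +303.797ms=4/5b
6) 2126.582ms=28/5b +911.392ms=12/5b
Σ=8b of 8 (158bpm 4/4) — PASS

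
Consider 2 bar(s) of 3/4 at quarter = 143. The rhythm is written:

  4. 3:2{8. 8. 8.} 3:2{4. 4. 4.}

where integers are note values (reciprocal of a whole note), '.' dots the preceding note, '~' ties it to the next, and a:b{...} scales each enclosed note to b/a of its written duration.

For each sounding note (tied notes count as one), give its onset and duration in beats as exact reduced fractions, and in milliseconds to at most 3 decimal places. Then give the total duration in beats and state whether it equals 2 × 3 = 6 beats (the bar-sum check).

1) 0.0ms=0b +629.371ms=3/2b
2) 629.371ms=3/2b +209.79ms=1/2b
3) 839.161ms=2b +209.79ms=1/2b
4) 1048.951ms=5/2b +209.79ms=1/2b
5) 1258.741ms=3b +419.58ms=1b
6) 1678.322ms=4b +419.58ms=1b
7) 2097.902ms=5b +419.58ms=1b
Σ=6b of 6 (143bpm 3/4) — PASS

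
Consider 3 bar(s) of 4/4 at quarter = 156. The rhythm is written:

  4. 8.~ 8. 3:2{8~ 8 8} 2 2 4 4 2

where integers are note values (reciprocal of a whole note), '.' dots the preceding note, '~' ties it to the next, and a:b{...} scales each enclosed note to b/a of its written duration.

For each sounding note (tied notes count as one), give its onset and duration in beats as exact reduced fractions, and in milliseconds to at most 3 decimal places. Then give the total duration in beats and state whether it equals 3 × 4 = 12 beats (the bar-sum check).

1) 0.0ms=0b +576.923ms=3/2b
2) 576.923ms=3/2b +576.923ms=3/2b
3) 1153.846ms=3b +256.41ms=2/3b
4) 1410.256ms=11/3b +128.205ms=1/3b
5) 1538.462ms=4b +769.231ms=2b
6) 2307.692ms=6b +769.231ms=2b
7) 3076.923ms=8b +384.615ms=1b
8) 3461.538ms=9b +384.615ms=1b
9) 3846.154ms=10b +769.231ms=2b
Σ=12b of 12 (156bpm 4/4) — PASS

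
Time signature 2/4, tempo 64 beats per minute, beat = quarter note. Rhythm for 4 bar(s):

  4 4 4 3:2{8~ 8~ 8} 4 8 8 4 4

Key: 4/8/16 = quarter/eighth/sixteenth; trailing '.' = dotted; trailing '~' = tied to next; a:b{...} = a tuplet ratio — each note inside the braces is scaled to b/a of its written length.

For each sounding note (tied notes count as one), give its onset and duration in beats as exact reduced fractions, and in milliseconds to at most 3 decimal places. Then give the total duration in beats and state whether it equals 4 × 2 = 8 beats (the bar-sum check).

1) 0.0ms=0b +937.5ms=1b
2) 937.5ms=1b +937.5ms=1b
3) 1875.0ms=2b +937.5ms=1b
4) 2812.5ms=3b +937.5ms=1b
5) 3750.0ms=4b +937.5ms=1b
6) 4687.5ms=5b +468.75ms=1/2b
7) 5156.25ms=11/2b +468.75ms=1/2b
8) 5625.0ms=6b +937.5ms=1b
9) 6562.5ms=7b +937.5ms=1b
Σ=8b of 8 (64bpm 2/4) — PASS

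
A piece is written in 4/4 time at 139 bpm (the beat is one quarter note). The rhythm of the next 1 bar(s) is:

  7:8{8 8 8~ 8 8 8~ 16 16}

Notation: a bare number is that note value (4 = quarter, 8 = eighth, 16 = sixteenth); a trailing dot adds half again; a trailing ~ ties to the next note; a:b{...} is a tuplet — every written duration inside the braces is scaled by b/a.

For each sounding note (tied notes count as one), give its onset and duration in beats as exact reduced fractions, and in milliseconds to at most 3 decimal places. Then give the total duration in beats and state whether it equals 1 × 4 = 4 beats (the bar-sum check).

1) 0.0ms=0b +246.66ms=4/7b
2) 246.66ms=4/7b +246.66ms=4/7b
3) 493.32ms=8/7b +493.32ms=8/7b
4) 986.639ms=16/7b +246.66ms=4/7b
5) 1233.299ms=20/7b +369.99ms=6/7b
6) 1603.289ms=26/7b +123.33ms=2/7b
Σ=4b of 4 (139bpm 4/4) — PASS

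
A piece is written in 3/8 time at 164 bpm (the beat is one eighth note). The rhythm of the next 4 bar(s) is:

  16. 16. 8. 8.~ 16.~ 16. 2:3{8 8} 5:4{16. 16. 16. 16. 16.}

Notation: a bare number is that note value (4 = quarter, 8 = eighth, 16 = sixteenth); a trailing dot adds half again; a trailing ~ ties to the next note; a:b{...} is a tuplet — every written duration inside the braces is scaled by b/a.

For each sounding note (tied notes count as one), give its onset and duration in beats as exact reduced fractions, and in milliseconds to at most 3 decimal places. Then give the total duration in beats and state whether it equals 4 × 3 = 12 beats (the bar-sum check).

1) 0.0ms=0b +274.39ms=3/4b
2) 274.39ms=3/4b +274.39ms=3/4b
3) 548.78ms=3/2b +548.78ms=3/2b
4) 1097.561ms=3b +1097.561ms=3b
5) 2195.122ms=6b +548.78ms=3/2b
6) 2743.902ms=15/2b +548.78ms=3/2b
7) 3292.683ms=9b +219.512ms=3/5b
8) 3512.195ms=48/5b +219.512ms=3/5b
9) 3731.707ms=51/5b +219.512ms=3/5b
10) 3951.22ms=54/5b +219.512ms=3/5b
11) 4170.732ms=57/5b +219.512ms=3/5b
Σ=12b of 12 (164bpm 3/8) — PASS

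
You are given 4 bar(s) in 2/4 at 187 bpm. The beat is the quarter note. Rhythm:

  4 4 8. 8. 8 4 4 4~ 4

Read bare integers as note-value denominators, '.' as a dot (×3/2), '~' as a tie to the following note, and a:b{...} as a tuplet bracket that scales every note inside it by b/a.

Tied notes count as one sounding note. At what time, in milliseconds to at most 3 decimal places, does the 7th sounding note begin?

1. 0.0ms @ 0 + 320.856ms (1)
2. 320.856ms @ 1 + 320.856ms (1)
3. 641.711ms @ 2 + 240.642ms (3/4)
4. 882.353ms @ 11/4 + 240.642ms (3/4)
5. 1122.995ms @ 7/2 + 160.428ms (1/2)
6. 1283.422ms @ 4 + 320.856ms (1)
7. 1604.278ms @ 5 + 320.856ms (1)
8. 1925.134ms @ 6 + 641.711ms (2)

note 7 onset = 5b = 1604.278ms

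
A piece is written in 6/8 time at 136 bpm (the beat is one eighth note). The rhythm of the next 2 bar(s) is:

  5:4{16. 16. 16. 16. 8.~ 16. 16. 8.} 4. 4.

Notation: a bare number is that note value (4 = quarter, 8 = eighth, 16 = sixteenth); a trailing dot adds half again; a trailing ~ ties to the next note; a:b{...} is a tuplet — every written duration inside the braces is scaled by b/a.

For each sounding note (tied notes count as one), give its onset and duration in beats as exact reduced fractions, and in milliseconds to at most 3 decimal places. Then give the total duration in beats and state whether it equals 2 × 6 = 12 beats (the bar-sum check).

1) 0.0ms=0b +264.706ms=3/5b
2) 264.706ms=3/5b +264.706ms=3/5b
3) 529.412ms=6/5b +264.706ms=3/5b
4) 794.118ms=9/5b +264.706ms=3/5b
5) 1058.824ms=12/5b +794.118ms=9/5b
6) 1852.941ms=21/5b +264.706ms=3/5b
7) 2117.647ms=24/5b +529.412ms=6/5b
8) 2647.059ms=6b +1323.529ms=3b
9) 3970.588ms=9b +1323.529ms=3b
Σ=12b of 12 (136bpm 6/8) — PASS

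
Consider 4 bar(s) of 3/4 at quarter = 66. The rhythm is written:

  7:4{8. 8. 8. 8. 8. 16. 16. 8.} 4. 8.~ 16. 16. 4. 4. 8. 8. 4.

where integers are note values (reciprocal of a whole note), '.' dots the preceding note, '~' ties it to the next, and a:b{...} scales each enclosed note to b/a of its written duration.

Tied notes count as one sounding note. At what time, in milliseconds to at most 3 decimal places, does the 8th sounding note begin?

1. 0.0ms @ 0 + 389.61ms (3/7)
2. 389.61ms @ 3/7 + 389.61ms (3/7)
3. 779.221ms @ 6/7 + 389.61ms (3/7)
4. 1168.831ms @ 9/7 + 389.61ms (3/7)
5. 1558.442ms @ 12/7 + 389.61ms (3/7)
6. 1948.052ms @ 15/7 + 194.805ms (3/14)
7. 2142.857ms @ 33/14 + 194.805ms (3/14)
8. 2337.662ms @ 18/7 + 389.61ms (3/7)
9. 2727.273ms @ 3 + 1363.636ms (3/2)
10. 4090.909ms @ 9/2 + 1022.727ms (9/8)
11. 5113.636ms @ 45/8 + 340.909ms (3/8)
12. 5454.545ms @ 6 + 1363.636ms (3/2)
13. 6818.182ms @ 15/2 + 1363.636ms (3/2)
14. 8181.818ms @ 9 + 681.818ms (3/4)
15. 8863.636ms @ 39/4 + 681.818ms (3/4)
16. 9545.455ms @ 21/2 + 1363.636ms (3/2)

note 8 onset = 18/7b = 2337.662ms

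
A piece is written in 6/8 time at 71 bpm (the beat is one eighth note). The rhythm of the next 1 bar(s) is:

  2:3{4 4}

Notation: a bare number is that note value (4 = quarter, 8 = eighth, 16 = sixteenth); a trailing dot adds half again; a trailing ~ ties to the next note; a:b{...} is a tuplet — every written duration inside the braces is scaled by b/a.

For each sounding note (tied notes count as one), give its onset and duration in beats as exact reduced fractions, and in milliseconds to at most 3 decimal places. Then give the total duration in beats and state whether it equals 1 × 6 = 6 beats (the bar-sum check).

1) 0.0ms=0b +2535.211ms=3b
2) 2535.211ms=3b +2535.211ms=3b
Σ=6b of 6 (71bpm 6/8) — PASS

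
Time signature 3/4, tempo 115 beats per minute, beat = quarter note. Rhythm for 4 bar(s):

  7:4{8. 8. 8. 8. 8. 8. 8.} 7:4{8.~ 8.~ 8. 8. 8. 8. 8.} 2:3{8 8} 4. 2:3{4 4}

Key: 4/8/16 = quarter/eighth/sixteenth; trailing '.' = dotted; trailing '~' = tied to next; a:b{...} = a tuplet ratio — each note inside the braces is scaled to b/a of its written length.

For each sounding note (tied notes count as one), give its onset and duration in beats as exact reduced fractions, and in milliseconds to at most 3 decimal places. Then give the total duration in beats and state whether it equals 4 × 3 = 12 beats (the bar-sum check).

1) 0.0ms=0b +223.602ms=3/7b
2) 223.602ms=3/7b +223.602ms=3/7b
3) 447.205ms=6/7b +223.602ms=3/7b
4) 670.807ms=9/7b +223.602ms=3/7b
5) 894.41ms=12/7b +223.602ms=3/7b
6) 1118.012ms=15/7b +223.602ms=3/7b
7) 1341.615ms=18/7b +223.602ms=3/7b
8) 1565.217ms=3b +670.807ms=9/7b
9) 2236.025ms=30/7b +223.602ms=3/7b
10) 2459.627ms=33/7b +223.602ms=3/7b
11) 2683.23ms=36/7b +223.602ms=3/7b
12) 2906.832ms=39/7b +223.602ms=3/7b
13) 3130.435ms=6b +391.304ms=3/4b
14) 3521.739ms=27/4b +391.304ms=3/4b
15) 3913.043ms=15/2b +782.609ms=3/2b
16) 4695.652ms=9b +782.609ms=3/2b
17) 5478.261ms=21/2b +782.609ms=3/2b
Σ=12b of 12 (115bpm 3/4) — PASS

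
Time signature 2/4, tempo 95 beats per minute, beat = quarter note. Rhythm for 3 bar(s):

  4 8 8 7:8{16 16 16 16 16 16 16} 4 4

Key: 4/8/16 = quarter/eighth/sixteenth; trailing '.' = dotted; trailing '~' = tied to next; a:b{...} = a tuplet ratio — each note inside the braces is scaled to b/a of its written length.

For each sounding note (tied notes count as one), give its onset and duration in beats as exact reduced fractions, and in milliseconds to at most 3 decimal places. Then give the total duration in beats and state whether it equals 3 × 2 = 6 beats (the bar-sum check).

1) 0.0ms=0b +631.579ms=1b
2) 631.579ms=1b +315.789ms=1/2b
3) 947.368ms=3/2b +315.789ms=1/2b
4) 1263.158ms=2b +180.451ms=2/7b
5) 1443.609ms=16/7b +180.451ms=2/7b
6) 1624.06ms=18/7b +180.451ms=2/7b
7) 1804.511ms=20/7b +180.451ms=2/7b
8) 1984.962ms=22/7b +180.451ms=2/7b
9) 2165.414ms=24/7b +180.451ms=2/7b
10) 2345.865ms=26/7b +180.451ms=2/7b
11) 2526.316ms=4b +631.579ms=1b
12) 3157.895ms=5b +631.579ms=1b
Σ=6b of 6 (95bpm 2/4) — PASS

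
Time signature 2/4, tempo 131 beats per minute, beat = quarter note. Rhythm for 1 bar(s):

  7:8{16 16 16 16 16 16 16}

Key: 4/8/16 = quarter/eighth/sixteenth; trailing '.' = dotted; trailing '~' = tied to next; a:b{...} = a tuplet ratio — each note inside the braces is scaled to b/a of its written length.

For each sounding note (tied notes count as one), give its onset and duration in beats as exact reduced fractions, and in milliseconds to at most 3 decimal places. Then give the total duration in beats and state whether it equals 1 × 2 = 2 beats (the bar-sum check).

1) 0.0ms=0b +130.862ms=2/7b
2) 130.862ms=2/7b +130.862ms=2/7b
3) 261.723ms=4/7b +130.862ms=2/7b
4) 392.585ms=6/7b +130.862ms=2/7b
5) 523.446ms=8/7b +130.862ms=2/7b
6) 654.308ms=10/7b +130.862ms=2/7b
7) 785.169ms=12/7b +130.862ms=2/7b
Σ=2b of 2 (131bpm 2/4) — PASS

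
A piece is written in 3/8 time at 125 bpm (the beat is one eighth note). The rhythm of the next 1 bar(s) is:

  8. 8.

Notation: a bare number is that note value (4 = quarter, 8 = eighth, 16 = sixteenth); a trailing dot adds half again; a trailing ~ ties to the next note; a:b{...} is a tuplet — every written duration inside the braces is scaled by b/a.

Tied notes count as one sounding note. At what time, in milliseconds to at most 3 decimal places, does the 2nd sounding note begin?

note 2 onset = 3/2b = 720.0ms

1. 0.0ms @ 0 + 720.0ms (3/2)
2. 720.0ms @ 3/2 + 720.0ms (3/2)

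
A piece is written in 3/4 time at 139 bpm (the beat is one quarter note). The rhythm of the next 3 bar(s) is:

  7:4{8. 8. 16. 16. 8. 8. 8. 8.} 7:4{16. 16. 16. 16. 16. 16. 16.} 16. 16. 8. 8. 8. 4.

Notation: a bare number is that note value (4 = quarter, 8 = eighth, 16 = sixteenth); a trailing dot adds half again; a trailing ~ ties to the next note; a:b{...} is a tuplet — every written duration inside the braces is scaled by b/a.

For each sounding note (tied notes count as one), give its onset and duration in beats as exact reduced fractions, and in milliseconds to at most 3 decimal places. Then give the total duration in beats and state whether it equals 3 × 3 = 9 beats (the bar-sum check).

1) 0.0ms=0b +184.995ms=3/7b
2) 184.995ms=3/7b +184.995ms=3/7b
3) 369.99ms=6/7b +92.497ms=3/14b
4) 462.487ms=15/14b +92.497ms=3/14b
5) 554.985ms=9/7b +184.995ms=3/7b
6) 739.979ms=12/7b +184.995ms=3/7b
7) 924.974ms=15/7b +184.995ms=3/7b
8) 1109.969ms=18/7b +184.995ms=3/7b
9) 1294.964ms=3b +92.497ms=3/14b
10) 1387.461ms=45/14b +92.497ms=3/14b
11) 1479.959ms=24/7b +92.497ms=3/14b
12) 1572.456ms=51/14b +92.497ms=3/14b
13) 1664.954ms=27/7b +92.497ms=3/14b
14) 1757.451ms=57/14b +92.497ms=3/14b
15) 1849.949ms=30/7b +92.497ms=3/14b
16) 1942.446ms=9/2b +161.871ms=3/8b
17) 2104.317ms=39/8b +161.871ms=3/8b
18) 2266.187ms=21/4b +323.741ms=3/4b
19) 2589.928ms=6b +323.741ms=3/4b
20) 2913.669ms=27/4b +323.741ms=3/4b
21) 3237.41ms=15/2b +647.482ms=3/2b
Σ=9b of 9 (139bpm 3/4) — PASS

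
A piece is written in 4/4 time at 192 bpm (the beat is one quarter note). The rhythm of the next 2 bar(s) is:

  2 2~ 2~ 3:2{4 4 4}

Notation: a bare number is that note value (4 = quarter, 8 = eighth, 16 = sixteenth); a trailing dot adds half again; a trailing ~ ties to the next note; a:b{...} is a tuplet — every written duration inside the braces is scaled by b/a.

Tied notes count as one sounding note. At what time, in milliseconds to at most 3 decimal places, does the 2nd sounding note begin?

1. 0.0ms @ 0 + 625.0ms (2)
2. 625.0ms @ 2 + 1458.333ms (14/3)
3. 2083.333ms @ 20/3 + 208.333ms (2/3)
4. 2291.667ms @ 22/3 + 208.333ms (2/3)

note 2 onset = 2b = 625.0ms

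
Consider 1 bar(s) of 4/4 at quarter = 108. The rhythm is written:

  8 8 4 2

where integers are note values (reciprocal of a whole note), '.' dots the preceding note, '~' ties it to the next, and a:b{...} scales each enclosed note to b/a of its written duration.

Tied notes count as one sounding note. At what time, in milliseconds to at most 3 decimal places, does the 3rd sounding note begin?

note 3 onset = 1b = 555.556ms

1. 0.0ms @ 0 + 277.778ms (1/2)
2. 277.778ms @ 1/2 + 277.778ms (1/2)
3. 555.556ms @ 1 + 555.556ms (1)
4. 1111.111ms @ 2 + 1111.111ms (2)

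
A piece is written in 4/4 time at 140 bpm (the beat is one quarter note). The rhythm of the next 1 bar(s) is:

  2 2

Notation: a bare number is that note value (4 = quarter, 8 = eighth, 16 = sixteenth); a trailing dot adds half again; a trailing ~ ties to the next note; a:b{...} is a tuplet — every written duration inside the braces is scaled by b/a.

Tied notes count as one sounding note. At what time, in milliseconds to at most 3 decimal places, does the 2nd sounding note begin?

note 2 onset = 2b = 857.143ms

1. 0.0ms @ 0 + 857.143ms (2)
2. 857.143ms @ 2 + 857.143ms (2)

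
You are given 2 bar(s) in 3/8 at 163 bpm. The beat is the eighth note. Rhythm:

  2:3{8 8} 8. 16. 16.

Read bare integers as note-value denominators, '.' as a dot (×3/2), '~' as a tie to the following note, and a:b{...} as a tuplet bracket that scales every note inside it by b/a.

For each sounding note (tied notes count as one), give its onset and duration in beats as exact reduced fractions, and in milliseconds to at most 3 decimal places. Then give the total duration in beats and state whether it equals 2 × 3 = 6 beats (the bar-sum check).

1) 0.0ms=0b +552.147ms=3/2b
2) 552.147ms=3/2b +552.147ms=3/2b
3) 1104.294ms=3b +552.147ms=3/2b
4) 1656.442ms=9/2b +276.074ms=3/4b
5) 1932.515ms=21/4b +276.074ms=3/4b
Σ=6b of 6 (163bpm 3/8) — PASS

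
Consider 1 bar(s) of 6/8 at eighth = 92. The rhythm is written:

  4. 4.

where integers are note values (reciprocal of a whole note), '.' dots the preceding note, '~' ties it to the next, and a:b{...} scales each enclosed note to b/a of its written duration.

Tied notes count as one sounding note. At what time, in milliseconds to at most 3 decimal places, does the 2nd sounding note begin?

1. 0.0ms @ 0 + 1956.522ms (3)
2. 1956.522ms @ 3 + 1956.522ms (3)

note 2 onset = 3b = 1956.522ms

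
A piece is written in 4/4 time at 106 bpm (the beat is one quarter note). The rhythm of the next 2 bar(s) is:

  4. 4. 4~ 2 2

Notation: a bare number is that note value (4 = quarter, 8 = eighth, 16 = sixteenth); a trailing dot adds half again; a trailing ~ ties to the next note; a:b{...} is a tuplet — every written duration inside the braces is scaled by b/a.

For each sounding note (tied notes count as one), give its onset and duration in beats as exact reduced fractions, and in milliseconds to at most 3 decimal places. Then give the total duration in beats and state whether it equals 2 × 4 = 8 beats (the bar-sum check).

1) 0.0ms=0b +849.057ms=3/2b
2) 849.057ms=3/2b +849.057ms=3/2b
3) 1698.113ms=3b +1698.113ms=3b
4) 3396.226ms=6b +1132.075ms=2b
Σ=8b of 8 (106bpm 4/4) — PASS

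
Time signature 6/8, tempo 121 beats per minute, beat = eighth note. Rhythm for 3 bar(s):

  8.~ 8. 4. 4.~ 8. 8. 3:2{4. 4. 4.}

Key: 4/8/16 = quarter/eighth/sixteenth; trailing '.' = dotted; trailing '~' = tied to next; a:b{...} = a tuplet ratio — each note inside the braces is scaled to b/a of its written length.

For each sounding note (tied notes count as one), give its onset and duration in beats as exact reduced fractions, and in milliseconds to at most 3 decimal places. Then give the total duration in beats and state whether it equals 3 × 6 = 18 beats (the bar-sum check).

1) 0.0ms=0b +1487.603ms=3b
2) 1487.603ms=3b +1487.603ms=3b
3) 2975.207ms=6b +2231.405ms=9/2b
4) 5206.612ms=21/2b +743.802ms=3/2b
5) 5950.413ms=12b +991.736ms=2b
6) 6942.149ms=14b +991.736ms=2b
7) 7933.884ms=16b +991.736ms=2b
Σ=18b of 18 (121bpm 6/8) — PASS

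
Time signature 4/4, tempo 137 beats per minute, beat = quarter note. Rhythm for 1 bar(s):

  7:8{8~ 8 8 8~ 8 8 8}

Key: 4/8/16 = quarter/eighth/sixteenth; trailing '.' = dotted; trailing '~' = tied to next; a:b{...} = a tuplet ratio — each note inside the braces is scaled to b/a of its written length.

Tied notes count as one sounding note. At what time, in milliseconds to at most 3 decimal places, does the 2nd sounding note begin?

1. 0.0ms @ 0 + 500.521ms (8/7)
2. 500.521ms @ 8/7 + 250.261ms (4/7)
3. 750.782ms @ 12/7 + 500.521ms (8/7)
4. 1251.303ms @ 20/7 + 250.261ms (4/7)
5. 1501.564ms @ 24/7 + 250.261ms (4/7)

note 2 onset = 8/7b = 500.521ms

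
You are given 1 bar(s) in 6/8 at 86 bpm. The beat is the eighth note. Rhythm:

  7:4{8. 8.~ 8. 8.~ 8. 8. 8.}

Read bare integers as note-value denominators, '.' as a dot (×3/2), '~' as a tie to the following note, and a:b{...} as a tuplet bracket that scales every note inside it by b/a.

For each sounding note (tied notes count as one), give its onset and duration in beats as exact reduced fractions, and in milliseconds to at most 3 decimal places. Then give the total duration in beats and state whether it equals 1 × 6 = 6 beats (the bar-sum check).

1) 0.0ms=0b +598.007ms=6/7b
2) 598.007ms=6/7b +1196.013ms=12/7b
3) 1794.02ms=18/7b +1196.013ms=12/7b
4) 2990.033ms=30/7b +598.007ms=6/7b
5) 3588.04ms=36/7b +598.007ms=6/7b
Σ=6b of 6 (86bpm 6/8) — PASS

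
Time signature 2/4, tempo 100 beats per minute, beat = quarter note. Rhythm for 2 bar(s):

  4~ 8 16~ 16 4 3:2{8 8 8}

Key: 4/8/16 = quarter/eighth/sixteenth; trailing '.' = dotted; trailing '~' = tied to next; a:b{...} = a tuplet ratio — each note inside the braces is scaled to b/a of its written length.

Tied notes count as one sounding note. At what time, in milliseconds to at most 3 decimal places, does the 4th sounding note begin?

1. 0.0ms @ 0 + 900.0ms (3/2)
2. 900.0ms @ 3/2 + 300.0ms (1/2)
3. 1200.0ms @ 2 + 600.0ms (1)
4. 1800.0ms @ 3 + 200.0ms (1/3)
5. 2000.0ms @ 10/3 + 200.0ms (1/3)
6. 2200.0ms @ 11/3 + 200.0ms (1/3)

note 4 onset = 3b = 1800.0ms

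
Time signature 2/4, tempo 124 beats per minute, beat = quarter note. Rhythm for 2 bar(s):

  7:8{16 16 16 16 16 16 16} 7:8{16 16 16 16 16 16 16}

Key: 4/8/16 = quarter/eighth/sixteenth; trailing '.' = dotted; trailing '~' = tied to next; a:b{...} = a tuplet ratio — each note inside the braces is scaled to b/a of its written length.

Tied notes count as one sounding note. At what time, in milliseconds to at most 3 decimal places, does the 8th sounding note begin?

note 8 onset = 2b = 967.742ms

1. 0.0ms @ 0 + 138.249ms (2/7)
2. 138.249ms @ 2/7 + 138.249ms (2/7)
3. 276.498ms @ 4/7 + 138.249ms (2/7)
4. 414.747ms @ 6/7 + 138.249ms (2/7)
5. 552.995ms @ 8/7 + 138.249ms (2/7)
6. 691.244ms @ 10/7 + 138.249ms (2/7)
7. 829.493ms @ 12/7 + 138.249ms (2/7)
8. 967.742ms @ 2 + 138.249ms (2/7)
9. 1105.991ms @ 16/7 + 138.249ms (2/7)
10. 1244.24ms @ 18/7 + 138.249ms (2/7)
11. 1382.488ms @ 20/7 + 138.249ms (2/7)
12. 1520.737ms @ 22/7 + 138.249ms (2/7)
13. 1658.986ms @ 24/7 + 138.249ms (2/7)
14. 1797.235ms @ 26/7 + 138.249ms (2/7)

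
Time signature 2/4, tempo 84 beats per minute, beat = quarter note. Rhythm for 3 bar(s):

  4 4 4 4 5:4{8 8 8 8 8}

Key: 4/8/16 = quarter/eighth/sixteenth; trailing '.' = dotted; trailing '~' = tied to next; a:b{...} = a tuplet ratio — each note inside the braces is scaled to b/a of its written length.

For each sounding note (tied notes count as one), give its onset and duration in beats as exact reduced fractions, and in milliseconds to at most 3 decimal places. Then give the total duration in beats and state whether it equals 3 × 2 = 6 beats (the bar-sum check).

1) 0.0ms=0b +714.286ms=1b
2) 714.286ms=1b +714.286ms=1b
3) 1428.571ms=2b +714.286ms=1b
4) 2142.857ms=3b +714.286ms=1b
5) 2857.143ms=4b +285.714ms=2/5b
6) 3142.857ms=22/5b +285.714ms=2/5b
7) 3428.571ms=24/5b +285.714ms=2/5b
8) 3714.286ms=26/5b +285.714ms=2/5b
9) 4000.0ms=28/5b +285.714ms=2/5b
Σ=6b of 6 (84bpm 2/4) — PASS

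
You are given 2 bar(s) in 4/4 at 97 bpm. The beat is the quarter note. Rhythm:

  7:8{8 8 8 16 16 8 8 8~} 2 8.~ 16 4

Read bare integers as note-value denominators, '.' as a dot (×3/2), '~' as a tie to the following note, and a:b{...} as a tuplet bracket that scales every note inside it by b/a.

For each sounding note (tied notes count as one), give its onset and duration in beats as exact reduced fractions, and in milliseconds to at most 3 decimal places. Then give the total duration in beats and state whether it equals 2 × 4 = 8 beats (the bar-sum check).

1) 0.0ms=0b +353.461ms=4/7b
2) 353.461ms=4/7b +353.461ms=4/7b
3) 706.922ms=8/7b +353.461ms=4/7b
4) 1060.383ms=12/7b +176.73ms=2/7b
5) 1237.113ms=2b +176.73ms=2/7b
6) 1413.844ms=16/7b +353.461ms=4/7b
7) 1767.305ms=20/7b +353.461ms=4/7b
8) 2120.766ms=24/7b +1590.574ms=18/7b
9) 3711.34ms=6b +618.557ms=1b
10) 4329.897ms=7b +618.557ms=1b
Σ=8b of 8 (97bpm 4/4) — PASS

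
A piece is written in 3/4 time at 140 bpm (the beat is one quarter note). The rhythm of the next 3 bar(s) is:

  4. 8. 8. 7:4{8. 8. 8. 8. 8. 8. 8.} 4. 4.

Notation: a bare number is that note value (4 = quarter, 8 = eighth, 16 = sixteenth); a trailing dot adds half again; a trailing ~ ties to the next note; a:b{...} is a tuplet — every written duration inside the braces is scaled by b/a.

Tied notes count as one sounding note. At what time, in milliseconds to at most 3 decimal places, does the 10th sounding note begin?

1. 0.0ms @ 0 + 642.857ms (3/2)
2. 642.857ms @ 3/2 + 321.429ms (3/4)
3. 964.286ms @ 9/4 + 321.429ms (3/4)
4. 1285.714ms @ 3 + 183.673ms (3/7)
5. 1469.388ms @ 24/7 + 183.673ms (3/7)
6. 1653.061ms @ 27/7 + 183.673ms (3/7)
7. 1836.735ms @ 30/7 + 183.673ms (3/7)
8. 2020.408ms @ 33/7 + 183.673ms (3/7)
9. 2204.082ms @ 36/7 + 183.673ms (3/7)
10. 2387.755ms @ 39/7 + 183.673ms (3/7)
11. 2571.429ms @ 6 + 642.857ms (3/2)
12. 3214.286ms @ 15/2 + 642.857ms (3/2)

note 10 onset = 39/7b = 2387.755ms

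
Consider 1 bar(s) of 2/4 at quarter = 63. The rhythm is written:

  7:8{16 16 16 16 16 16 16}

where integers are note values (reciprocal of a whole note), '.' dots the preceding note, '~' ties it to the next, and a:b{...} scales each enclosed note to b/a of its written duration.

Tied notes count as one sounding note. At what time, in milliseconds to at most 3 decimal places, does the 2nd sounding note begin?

note 2 onset = 2/7b = 272.109ms

1. 0.0ms @ 0 + 272.109ms (2/7)
2. 272.109ms @ 2/7 + 272.109ms (2/7)
3. 544.218ms @ 4/7 + 272.109ms (2/7)
4. 816.327ms @ 6/7 + 272.109ms (2/7)
5. 1088.435ms @ 8/7 + 272.109ms (2/7)
6. 1360.544ms @ 10/7 + 272.109ms (2/7)
7. 1632.653ms @ 12/7 + 272.109ms (2/7)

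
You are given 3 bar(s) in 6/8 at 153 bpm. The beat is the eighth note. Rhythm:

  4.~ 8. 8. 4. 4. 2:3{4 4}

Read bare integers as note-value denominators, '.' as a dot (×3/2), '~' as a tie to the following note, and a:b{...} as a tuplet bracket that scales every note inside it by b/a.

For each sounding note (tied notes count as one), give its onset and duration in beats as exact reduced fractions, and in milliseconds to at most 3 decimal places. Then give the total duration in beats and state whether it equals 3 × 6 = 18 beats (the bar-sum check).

1) 0.0ms=0b +1764.706ms=9/2b
2) 1764.706ms=9/2b +588.235ms=3/2b
3) 2352.941ms=6b +1176.471ms=3b
4) 3529.412ms=9b +1176.471ms=3b
5) 4705.882ms=12b +1176.471ms=3b
6) 5882.353ms=15b +1176.471ms=3b
Σ=18b of 18 (153bpm 6/8) — PASS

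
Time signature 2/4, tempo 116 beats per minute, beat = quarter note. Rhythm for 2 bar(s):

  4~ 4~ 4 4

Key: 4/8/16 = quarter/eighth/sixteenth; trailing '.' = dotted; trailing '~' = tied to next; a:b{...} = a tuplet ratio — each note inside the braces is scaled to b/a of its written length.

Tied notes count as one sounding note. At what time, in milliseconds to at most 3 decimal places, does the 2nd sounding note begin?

1. 0.0ms @ 0 + 1551.724ms (3)
2. 1551.724ms @ 3 + 517.241ms (1)

note 2 onset = 3b = 1551.724ms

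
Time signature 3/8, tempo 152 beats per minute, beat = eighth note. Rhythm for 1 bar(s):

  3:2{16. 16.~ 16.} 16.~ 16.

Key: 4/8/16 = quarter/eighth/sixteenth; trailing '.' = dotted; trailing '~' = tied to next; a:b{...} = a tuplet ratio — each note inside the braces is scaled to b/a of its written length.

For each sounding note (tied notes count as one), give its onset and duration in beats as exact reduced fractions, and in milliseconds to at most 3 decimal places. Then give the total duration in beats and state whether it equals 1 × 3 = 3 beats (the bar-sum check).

1) 0.0ms=0b +197.368ms=1/2b
2) 197.368ms=1/2b +394.737ms=1b
3) 592.105ms=3/2b +592.105ms=3/2b
Σ=3b of 3 (152bpm 3/8) — PASS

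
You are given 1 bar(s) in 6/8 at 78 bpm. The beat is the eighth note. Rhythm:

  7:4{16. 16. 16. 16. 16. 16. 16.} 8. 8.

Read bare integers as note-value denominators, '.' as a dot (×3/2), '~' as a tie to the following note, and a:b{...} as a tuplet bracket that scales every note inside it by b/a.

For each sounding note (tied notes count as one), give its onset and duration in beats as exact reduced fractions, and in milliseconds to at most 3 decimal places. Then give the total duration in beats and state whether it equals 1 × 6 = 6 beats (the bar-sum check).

1) 0.0ms=0b +329.67ms=3/7b
2) 329.67ms=3/7b +329.67ms=3/7b
3) 659.341ms=6/7b +329.67ms=3/7b
4) 989.011ms=9/7b +329.67ms=3/7b
5) 1318.681ms=12/7b +329.67ms=3/7b
6) 1648.352ms=15/7b +329.67ms=3/7b
7) 1978.022ms=18/7b +329.67ms=3/7b
8) 2307.692ms=3b +1153.846ms=3/2b
9) 3461.538ms=9/2b +1153.846ms=3/2b
Σ=6b of 6 (78bpm 6/8) — PASS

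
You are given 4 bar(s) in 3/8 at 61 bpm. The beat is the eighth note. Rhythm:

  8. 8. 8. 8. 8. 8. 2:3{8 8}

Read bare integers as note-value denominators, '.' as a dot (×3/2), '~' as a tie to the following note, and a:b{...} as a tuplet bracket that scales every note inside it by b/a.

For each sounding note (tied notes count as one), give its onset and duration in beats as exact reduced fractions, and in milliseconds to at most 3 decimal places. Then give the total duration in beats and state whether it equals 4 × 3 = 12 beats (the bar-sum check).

1) 0.0ms=0b +1475.41ms=3/2b
2) 1475.41ms=3/2b +1475.41ms=3/2b
3) 2950.82ms=3b +1475.41ms=3/2b
4) 4426.23ms=9/2b +1475.41ms=3/2b
5) 5901.639ms=6b +1475.41ms=3/2b
6) 7377.049ms=15/2b +1475.41ms=3/2b
7) 8852.459ms=9b +1475.41ms=3/2b
8) 10327.869ms=21/2b +1475.41ms=3/2b
Σ=12b of 12 (61bpm 3/8) — PASS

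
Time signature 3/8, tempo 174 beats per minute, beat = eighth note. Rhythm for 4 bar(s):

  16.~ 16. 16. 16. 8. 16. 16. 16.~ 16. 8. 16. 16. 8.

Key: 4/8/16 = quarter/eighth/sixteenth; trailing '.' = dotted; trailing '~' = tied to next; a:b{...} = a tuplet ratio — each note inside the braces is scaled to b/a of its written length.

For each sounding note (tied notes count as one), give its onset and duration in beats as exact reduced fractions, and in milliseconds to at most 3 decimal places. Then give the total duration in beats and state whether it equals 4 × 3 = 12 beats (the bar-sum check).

1) 0.0ms=0b +517.241ms=3/2b
2) 517.241ms=3/2b +258.621ms=3/4b
3) 775.862ms=9/4b +258.621ms=3/4b
4) 1034.483ms=3b +517.241ms=3/2b
5) 1551.724ms=9/2b +258.621ms=3/4b
6) 1810.345ms=21/4b +258.621ms=3/4b
7) 2068.966ms=6b +517.241ms=3/2b
8) 2586.207ms=15/2b +517.241ms=3/2b
9) 3103.448ms=9b +258.621ms=3/4b
10) 3362.069ms=39/4b +258.621ms=3/4b
11) 3620.69ms=21/2b +517.241ms=3/2b
Σ=12b of 12 (174bpm 3/8) — PASS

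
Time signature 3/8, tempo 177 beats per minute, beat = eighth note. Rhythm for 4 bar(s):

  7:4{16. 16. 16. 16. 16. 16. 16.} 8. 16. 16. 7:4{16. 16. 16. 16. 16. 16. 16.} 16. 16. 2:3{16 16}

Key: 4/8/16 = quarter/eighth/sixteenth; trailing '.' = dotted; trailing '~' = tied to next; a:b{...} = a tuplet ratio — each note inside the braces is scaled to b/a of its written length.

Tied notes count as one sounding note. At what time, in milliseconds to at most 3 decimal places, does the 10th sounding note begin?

1. 0.0ms @ 0 + 145.278ms (3/7)
2. 145.278ms @ 3/7 + 145.278ms (3/7)
3. 290.557ms @ 6/7 + 145.278ms (3/7)
4. 435.835ms @ 9/7 + 145.278ms (3/7)
5. 581.114ms @ 12/7 + 145.278ms (3/7)
6. 726.392ms @ 15/7 + 145.278ms (3/7)
7. 871.671ms @ 18/7 + 145.278ms (3/7)
8. 1016.949ms @ 3 + 508.475ms (3/2)
9. 1525.424ms @ 9/2 + 254.237ms (3/4)
10. 1779.661ms @ 21/4 + 254.237ms (3/4)
11. 2033.898ms @ 6 + 145.278ms (3/7)
12. 2179.177ms @ 45/7 + 145.278ms (3/7)
13. 2324.455ms @ 48/7 + 145.278ms (3/7)
14. 2469.734ms @ 51/7 + 145.278ms (3/7)
15. 2615.012ms @ 54/7 + 145.278ms (3/7)
16. 2760.291ms @ 57/7 + 145.278ms (3/7)
17. 2905.569ms @ 60/7 + 145.278ms (3/7)
18. 3050.847ms @ 9 + 254.237ms (3/4)
19. 3305.085ms @ 39/4 + 254.237ms (3/4)
20. 3559.322ms @ 21/2 + 254.237ms (3/4)
21. 3813.559ms @ 45/4 + 254.237ms (3/4)

note 10 onset = 21/4b = 1779.661ms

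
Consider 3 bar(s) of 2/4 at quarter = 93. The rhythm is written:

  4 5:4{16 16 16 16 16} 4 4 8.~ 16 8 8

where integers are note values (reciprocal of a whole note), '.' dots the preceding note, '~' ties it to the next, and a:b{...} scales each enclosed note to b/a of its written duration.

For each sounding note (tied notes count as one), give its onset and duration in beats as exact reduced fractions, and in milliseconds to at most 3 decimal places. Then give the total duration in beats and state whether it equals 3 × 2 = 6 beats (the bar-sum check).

1) 0.0ms=0b +645.161ms=1b
2) 645.161ms=1b +129.032ms=1/5b
3) 774.194ms=6/5b +129.032ms=1/5b
4) 903.226ms=7/5b +129.032ms=1/5b
5) 1032.258ms=8/5b +129.032ms=1/5b
6) 1161.29ms=9/5b +129.032ms=1/5b
7) 1290.323ms=2b +645.161ms=1b
8) 1935.484ms=3b +645.161ms=1b
9) 2580.645ms=4b +645.161ms=1b
10) 3225.806ms=5b +322.581ms=1/2b
11) 3548.387ms=11/2b +322.581ms=1/2b
Σ=6b of 6 (93bpm 2/4) — PASS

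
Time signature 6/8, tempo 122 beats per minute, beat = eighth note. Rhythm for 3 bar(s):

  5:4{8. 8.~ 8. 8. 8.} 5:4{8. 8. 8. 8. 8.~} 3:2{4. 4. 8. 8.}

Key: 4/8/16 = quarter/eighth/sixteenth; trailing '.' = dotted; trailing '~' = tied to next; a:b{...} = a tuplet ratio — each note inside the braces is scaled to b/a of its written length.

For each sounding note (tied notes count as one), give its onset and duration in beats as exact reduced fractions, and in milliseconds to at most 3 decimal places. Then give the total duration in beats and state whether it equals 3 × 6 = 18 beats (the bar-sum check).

1) 0.0ms=0b +590.164ms=6/5b
2) 590.164ms=6/5b +1180.328ms=12/5b
3) 1770.492ms=18/5b +590.164ms=6/5b
4) 2360.656ms=24/5b +590.164ms=6/5b
5) 2950.82ms=6b +590.164ms=6/5b
6) 3540.984ms=36/5b +590.164ms=6/5b
7) 4131.148ms=42/5b +590.164ms=6/5b
8) 4721.311ms=48/5b +590.164ms=6/5b
9) 5311.475ms=54/5b +1573.77ms=16/5b
10) 6885.246ms=14b +983.607ms=2b
11) 7868.852ms=16b +491.803ms=1b
12) 8360.656ms=17b +491.803ms=1b
Σ=18b of 18 (122bpm 6/8) — PASS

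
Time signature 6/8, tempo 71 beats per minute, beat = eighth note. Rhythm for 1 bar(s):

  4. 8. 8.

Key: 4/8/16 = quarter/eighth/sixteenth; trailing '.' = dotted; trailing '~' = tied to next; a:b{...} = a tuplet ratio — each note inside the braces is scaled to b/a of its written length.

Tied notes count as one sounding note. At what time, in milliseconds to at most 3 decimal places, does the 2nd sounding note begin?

1. 0.0ms @ 0 + 2535.211ms (3)
2. 2535.211ms @ 3 + 1267.606ms (3/2)
3. 3802.817ms @ 9/2 + 1267.606ms (3/2)

note 2 onset = 3b = 2535.211ms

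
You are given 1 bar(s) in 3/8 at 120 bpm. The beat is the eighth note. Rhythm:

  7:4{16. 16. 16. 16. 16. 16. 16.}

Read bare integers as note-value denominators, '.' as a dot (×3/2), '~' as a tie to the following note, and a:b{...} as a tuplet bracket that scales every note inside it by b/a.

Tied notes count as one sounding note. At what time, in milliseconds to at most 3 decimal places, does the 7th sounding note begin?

note 7 onset = 18/7b = 1285.714ms

1. 0.0ms @ 0 + 214.286ms (3/7)
2. 214.286ms @ 3/7 + 214.286ms (3/7)
3. 428.571ms @ 6/7 + 214.286ms (3/7)
4. 642.857ms @ 9/7 + 214.286ms (3/7)
5. 857.143ms @ 12/7 + 214.286ms (3/7)
6. 1071.429ms @ 15/7 + 214.286ms (3/7)
7. 1285.714ms @ 18/7 + 214.286ms (3/7)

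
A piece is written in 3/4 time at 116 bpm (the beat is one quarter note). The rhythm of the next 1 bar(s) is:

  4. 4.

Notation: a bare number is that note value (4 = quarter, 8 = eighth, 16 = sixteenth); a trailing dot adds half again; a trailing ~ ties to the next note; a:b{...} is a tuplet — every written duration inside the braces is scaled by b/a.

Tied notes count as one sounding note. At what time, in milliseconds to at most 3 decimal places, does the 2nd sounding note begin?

note 2 onset = 3/2b = 775.862ms

1. 0.0ms @ 0 + 775.862ms (3/2)
2. 775.862ms @ 3/2 + 775.862ms (3/2)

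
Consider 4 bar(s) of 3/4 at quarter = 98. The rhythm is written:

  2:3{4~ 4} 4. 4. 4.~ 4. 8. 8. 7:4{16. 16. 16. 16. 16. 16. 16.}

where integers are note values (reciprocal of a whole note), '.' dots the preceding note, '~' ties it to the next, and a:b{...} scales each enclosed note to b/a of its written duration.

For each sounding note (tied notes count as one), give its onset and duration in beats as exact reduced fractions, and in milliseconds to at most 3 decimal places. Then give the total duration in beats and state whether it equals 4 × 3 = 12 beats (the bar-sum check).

1) 0.0ms=0b +1836.735ms=3b
2) 1836.735ms=3b +918.367ms=3/2b
3) 2755.102ms=9/2b +918.367ms=3/2b
4) 3673.469ms=6b +1836.735ms=3b
5) 5510.204ms=9b +459.184ms=3/4b
6) 5969.388ms=39/4b +459.184ms=3/4b
7) 6428.571ms=21/2b +131.195ms=3/14b
8) 6559.767ms=75/7b +131.195ms=3/14b
9) 6690.962ms=153/14b +131.195ms=3/14b
10) 6822.157ms=78/7b +131.195ms=3/14b
11) 6953.353ms=159/14b +131.195ms=3/14b
12) 7084.548ms=81/7b +131.195ms=3/14b
13) 7215.743ms=165/14b +131.195ms=3/14b
Σ=12b of 12 (98bpm 3/4) — PASS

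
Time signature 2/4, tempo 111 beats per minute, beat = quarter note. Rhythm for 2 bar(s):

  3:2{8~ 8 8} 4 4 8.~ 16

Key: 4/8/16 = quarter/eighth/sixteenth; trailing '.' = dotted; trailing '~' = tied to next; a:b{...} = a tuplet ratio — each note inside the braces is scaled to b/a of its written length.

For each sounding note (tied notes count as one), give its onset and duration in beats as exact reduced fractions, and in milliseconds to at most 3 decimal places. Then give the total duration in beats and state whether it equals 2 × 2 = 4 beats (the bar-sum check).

1) 0.0ms=0b +360.36ms=2/3b
2) 360.36ms=2/3b +180.18ms=1/3b
3) 540.541ms=1b +540.541ms=1b
4) 1081.081ms=2b +540.541ms=1b
5) 1621.622ms=3b +540.541ms=1b
Σ=4b of 4 (111bpm 2/4) — PASS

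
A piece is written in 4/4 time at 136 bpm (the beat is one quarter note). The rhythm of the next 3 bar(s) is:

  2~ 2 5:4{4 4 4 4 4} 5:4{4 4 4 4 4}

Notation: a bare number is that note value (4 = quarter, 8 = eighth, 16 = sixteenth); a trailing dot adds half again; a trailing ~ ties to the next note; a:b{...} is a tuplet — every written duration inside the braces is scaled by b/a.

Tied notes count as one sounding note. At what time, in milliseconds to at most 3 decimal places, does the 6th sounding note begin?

1. 0.0ms @ 0 + 1764.706ms (4)
2. 1764.706ms @ 4 + 352.941ms (4/5)
3. 2117.647ms @ 24/5 + 352.941ms (4/5)
4. 2470.588ms @ 28/5 + 352.941ms (4/5)
5. 2823.529ms @ 32/5 + 352.941ms (4/5)
6. 3176.471ms @ 36/5 + 352.941ms (4/5)
7. 3529.412ms @ 8 + 352.941ms (4/5)
8. 3882.353ms @ 44/5 + 352.941ms (4/5)
9. 4235.294ms @ 48/5 + 352.941ms (4/5)
10. 4588.235ms @ 52/5 + 352.941ms (4/5)
11. 4941.176ms @ 56/5 + 352.941ms (4/5)

note 6 onset = 36/5b = 3176.471ms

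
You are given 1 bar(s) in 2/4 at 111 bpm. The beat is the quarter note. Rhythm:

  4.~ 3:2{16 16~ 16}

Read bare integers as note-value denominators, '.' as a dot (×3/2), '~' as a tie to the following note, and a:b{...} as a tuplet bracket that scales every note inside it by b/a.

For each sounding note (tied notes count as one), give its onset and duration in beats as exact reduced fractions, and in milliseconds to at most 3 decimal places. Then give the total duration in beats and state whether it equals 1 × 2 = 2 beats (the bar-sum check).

1) 0.0ms=0b +900.901ms=5/3b
2) 900.901ms=5/3b +180.18ms=1/3b
Σ=2b of 2 (111bpm 2/4) — PASS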